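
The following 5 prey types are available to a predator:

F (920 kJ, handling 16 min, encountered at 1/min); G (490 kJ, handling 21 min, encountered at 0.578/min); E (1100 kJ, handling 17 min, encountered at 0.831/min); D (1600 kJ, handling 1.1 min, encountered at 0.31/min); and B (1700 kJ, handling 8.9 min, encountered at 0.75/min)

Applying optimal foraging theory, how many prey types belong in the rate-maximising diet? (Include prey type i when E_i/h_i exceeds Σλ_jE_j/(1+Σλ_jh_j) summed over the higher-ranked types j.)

E/h in descending order: D 1.45e+03, B 191, E 64.7, F 57.5, G 23.3 kJ/min. The optimal diet is the largest prefix of this list for which every included type satisfies E_i/h_i > R on the types above it.
Rate on top 1: 369.9. B: 191 < 369.9 → exclude; stop.
Optimal diet: D — 1 of 5 types.

1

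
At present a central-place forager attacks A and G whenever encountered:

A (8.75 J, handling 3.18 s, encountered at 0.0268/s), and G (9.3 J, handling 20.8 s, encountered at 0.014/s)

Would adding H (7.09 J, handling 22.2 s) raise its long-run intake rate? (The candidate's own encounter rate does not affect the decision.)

Yes

Current rate: (0.0268×8.75 + 0.014×9.3)/(1 + 0.0268×3.18 + 0.014×20.8) = 0.265 J/s.
H: E/h = 7.09/22.2 = 0.3194 J/s.
Since 0.3194 > R, including H increases the long-run rate.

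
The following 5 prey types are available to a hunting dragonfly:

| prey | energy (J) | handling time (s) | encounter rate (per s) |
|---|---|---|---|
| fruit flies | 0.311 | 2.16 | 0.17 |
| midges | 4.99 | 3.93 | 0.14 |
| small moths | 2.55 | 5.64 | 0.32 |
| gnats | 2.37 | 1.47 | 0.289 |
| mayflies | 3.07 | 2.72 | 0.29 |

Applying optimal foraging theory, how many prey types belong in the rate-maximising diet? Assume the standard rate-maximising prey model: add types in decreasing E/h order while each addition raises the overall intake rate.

3

E/h in descending order: gnats 1.61, midges 1.27, mayflies 1.13, small moths 0.452, fruit flies 0.144 J/s. The optimal diet is the largest prefix of this list for which every included type satisfies E_i/h_i > R on the types above it.
Rate on top 1: 0.4807. midges: 1.27 > 0.4807 → include.
Rate on top 2: 0.7005. mayflies: 1.13 > 0.7005 → include.
Rate on top 3: 0.8227. small moths: 0.452 < 0.8227 → exclude; stop.
Optimal diet: gnats, midges, mayflies — 3 of 5 types.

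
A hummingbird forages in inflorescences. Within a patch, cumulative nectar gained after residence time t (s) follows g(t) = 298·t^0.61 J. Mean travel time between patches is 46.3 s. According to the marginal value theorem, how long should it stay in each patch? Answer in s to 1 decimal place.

72.4 s

By the marginal value theorem, leave when the instantaneous gain rate g'(t) equals the habitat-wide average g(t)/(T + t).
g'(t) = 0.61·298·t^-0.39. Setting 0.61·298·t^-0.39 = 298·t^0.61/(46.3+t) gives 0.61(46.3+t) = t, so 0.39·t = 0.61×46.3.
t* = 0.61×46.3/0.39 = 72.42 s.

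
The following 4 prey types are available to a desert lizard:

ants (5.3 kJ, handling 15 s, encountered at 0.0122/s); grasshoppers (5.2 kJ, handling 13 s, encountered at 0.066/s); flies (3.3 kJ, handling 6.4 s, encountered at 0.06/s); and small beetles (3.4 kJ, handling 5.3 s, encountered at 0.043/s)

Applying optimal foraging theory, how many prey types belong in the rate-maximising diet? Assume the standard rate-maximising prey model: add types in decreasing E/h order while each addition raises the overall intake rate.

4

Profitabilities (E/h, kJ/s): small beetles 0.642, flies 0.516, grasshoppers 0.4, ants 0.353. Add prey in this order while the next type's profitability exceeds the intake rate on those already taken.
Rate on top 1: 0.1191. flies: 0.516 > 0.1191 → include.
Rate on top 2: 0.2135. grasshoppers: 0.4 > 0.2135 → include.
Rate on top 3: 0.2783. ants: 0.353 > 0.2783 → include.
Optimal diet: small beetles, flies, grasshoppers, ants — 4 of 4 types.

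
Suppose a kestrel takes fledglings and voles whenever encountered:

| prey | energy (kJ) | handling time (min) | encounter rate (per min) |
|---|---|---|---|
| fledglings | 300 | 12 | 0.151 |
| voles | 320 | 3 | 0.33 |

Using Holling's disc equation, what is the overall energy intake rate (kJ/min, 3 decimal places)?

39.690 kJ/min

Energy encountered per unit search time: 0.151×300 + 0.33×320 = 150.9 kJ/min.
Handling time per unit search time: 0.151×12 + 0.33×3 = 2.802.
Rate = 150.9/(1 + 2.802) = 39.69 kJ/min.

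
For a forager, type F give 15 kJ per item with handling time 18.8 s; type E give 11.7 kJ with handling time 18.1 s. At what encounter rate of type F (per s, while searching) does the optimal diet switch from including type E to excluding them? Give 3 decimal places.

0.227 per s

Drop type E once their profitability E₂/h₂ falls below the rate achievable on type F alone: E₂/h₂ = λE₁/(1 + λh₁).
Solve for λ: λE₁h₂ = E₂(1 + λh₁) → λ(E₁h₂ − E₂h₁) = E₂ → λ = E₂/(E₁h₂ − E₂h₁).
λ = 11.7/(15×18.1 − 11.7×18.8) = 11.7/51.54 = 0.227 per s.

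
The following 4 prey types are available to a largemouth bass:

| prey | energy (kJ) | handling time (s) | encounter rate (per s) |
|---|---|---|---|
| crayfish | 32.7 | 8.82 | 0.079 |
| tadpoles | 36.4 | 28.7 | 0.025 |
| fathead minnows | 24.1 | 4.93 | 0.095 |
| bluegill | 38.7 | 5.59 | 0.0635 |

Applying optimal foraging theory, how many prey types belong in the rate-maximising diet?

3

Profitabilities (E/h, kJ/s): bluegill 6.92, fathead minnows 4.89, crayfish 3.71, tadpoles 1.27. Add prey in this order while the next type's profitability exceeds the intake rate on those already taken.
Rate on top 1: 1.814. fathead minnows: 4.89 > 1.814 → include.
Rate on top 2: 2.603. crayfish: 3.71 > 2.603 → include.
Rate on top 3: 2.909. tadpoles: 1.27 < 2.909 → exclude; stop.
Optimal diet: bluegill, fathead minnows, crayfish — 3 of 4 types.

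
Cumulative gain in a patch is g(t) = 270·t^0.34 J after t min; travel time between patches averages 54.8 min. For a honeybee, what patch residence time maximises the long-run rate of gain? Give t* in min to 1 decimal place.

By the marginal value theorem, leave when the instantaneous gain rate g'(t) equals the habitat-wide average g(t)/(T + t).
g'(t) = 0.34·270·t^-0.66. Setting 0.34·270·t^-0.66 = 270·t^0.34/(54.8+t) gives 0.34(54.8+t) = t, so 0.66·t = 0.34×54.8.
t* = 0.34×54.8/0.66 = 28.23 min.

28.2 min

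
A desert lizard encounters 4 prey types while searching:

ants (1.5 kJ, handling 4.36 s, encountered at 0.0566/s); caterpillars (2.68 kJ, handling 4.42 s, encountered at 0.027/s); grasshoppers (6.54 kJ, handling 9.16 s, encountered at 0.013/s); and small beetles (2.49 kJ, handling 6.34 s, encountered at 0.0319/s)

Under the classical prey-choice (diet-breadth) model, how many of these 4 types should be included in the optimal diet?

4

E/h in descending order: grasshoppers 0.714, caterpillars 0.606, small beetles 0.393, ants 0.344 kJ/s. The optimal diet is the largest prefix of this list for which every included type satisfies E_i/h_i > R on the types above it.
Rate on top 1: 0.07597. caterpillars: 0.606 > 0.07597 → include.
Rate on top 2: 0.1271. small beetles: 0.393 > 0.1271 → include.
Rate on top 3: 0.1644. ants: 0.344 > 0.1644 → include.
Optimal diet: grasshoppers, caterpillars, small beetles, ants — 4 of 4 types.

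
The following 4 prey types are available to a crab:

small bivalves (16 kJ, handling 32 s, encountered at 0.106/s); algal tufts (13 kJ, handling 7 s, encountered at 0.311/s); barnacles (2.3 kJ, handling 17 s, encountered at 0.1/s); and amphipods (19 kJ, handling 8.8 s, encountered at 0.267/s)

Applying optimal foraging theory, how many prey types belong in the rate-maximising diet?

Profitabilities (E/h, kJ/s): amphipods 2.16, algal tufts 1.86, small bivalves 0.5, barnacles 0.135. Add prey in this order while the next type's profitability exceeds the intake rate on those already taken.
Rate on top 1: 1.515. algal tufts: 1.86 > 1.515 → include.
Rate on top 2: 1.649. small bivalves: 0.5 < 1.649 → exclude; stop.
Optimal diet: amphipods, algal tufts — 2 of 4 types.

2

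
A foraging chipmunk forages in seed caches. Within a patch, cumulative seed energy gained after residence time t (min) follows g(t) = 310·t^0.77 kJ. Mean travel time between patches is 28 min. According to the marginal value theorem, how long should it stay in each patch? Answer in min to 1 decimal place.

Optimal t* satisfies g'(t*) = g(t*)/(T + t*).
g'(t) = 0.77·310·t^-0.23. Setting 0.77·310·t^-0.23 = 310·t^0.77/(28+t) gives 0.77(28+t) = t, so 0.23·t = 0.77×28.
t* = 0.77×28/0.23 = 93.74 min.

93.7 min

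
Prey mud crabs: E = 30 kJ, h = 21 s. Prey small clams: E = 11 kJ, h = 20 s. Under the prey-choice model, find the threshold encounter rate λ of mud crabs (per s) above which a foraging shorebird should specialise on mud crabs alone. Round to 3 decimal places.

0.030 per s

At the threshold, the rate on mud crabs alone equals the profitability of small clams: λ·30/(1 + λ·21) = 11/20 = 0.55.
Rearranging, λ(30 − 0.55×21) = 0.55, so λ = 0.55/18.45 = 0.02981 per s.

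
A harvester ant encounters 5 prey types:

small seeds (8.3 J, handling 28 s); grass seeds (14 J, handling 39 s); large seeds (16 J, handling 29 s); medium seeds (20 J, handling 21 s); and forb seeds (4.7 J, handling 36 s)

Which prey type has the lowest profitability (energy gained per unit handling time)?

Profitability E/h (J/s): small seeds = 8.3/28 = 0.296, grass seeds = 14/39 = 0.359, large seeds = 16/29 = 0.552, medium seeds = 20/21 = 0.952, forb seeds = 4.7/36 = 0.131.
Ranked: medium seeds > large seeds > grass seeds > small seeds > forb seeds.

forb seeds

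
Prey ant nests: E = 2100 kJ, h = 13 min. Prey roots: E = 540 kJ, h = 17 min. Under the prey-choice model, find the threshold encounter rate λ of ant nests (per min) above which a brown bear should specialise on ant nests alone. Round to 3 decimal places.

At the threshold, the rate on ant nests alone equals the profitability of roots: λ·2100/(1 + λ·13) = 540/17 = 31.76.
Rearranging, λ(2100 − 31.76×13) = 31.76, so λ = 31.76/1687 = 0.01883 per min.

0.019 per min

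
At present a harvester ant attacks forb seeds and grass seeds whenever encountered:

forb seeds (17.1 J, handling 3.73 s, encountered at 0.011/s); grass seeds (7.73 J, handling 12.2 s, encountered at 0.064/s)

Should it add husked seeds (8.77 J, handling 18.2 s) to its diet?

Intake rate on the current diet: R = (0.011×17.1 + 0.064×7.73) / (1 + 0.011×3.73 + 0.064×12.2) = 0.6828/1.822 = 0.3748 J/s.
Profitability of husked seeds: 8.77/18.2 = 0.4819 J/s.
Since 0.4819 > R, including husked seeds increases the long-run rate.

Yes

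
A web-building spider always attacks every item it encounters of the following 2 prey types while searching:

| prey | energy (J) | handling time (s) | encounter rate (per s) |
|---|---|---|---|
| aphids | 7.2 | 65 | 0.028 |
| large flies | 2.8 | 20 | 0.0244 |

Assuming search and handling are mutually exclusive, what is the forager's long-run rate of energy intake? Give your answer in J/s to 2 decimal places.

R = Σλ_iE_i / (1 + Σλ_ih_i)
Numerator: 0.028×7.2 + 0.0244×2.8 = 0.2699
Denominator: 1 + 0.028×65 + 0.0244×20 = 3.308
R = 0.2699/3.308 = 0.0816 J/s

0.08 J/s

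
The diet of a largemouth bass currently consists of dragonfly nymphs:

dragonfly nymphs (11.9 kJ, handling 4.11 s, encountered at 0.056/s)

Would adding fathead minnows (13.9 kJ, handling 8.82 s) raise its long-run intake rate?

Yes

On dragonfly nymphs alone, R = ΣλE/(1+Σλh) = 0.6664/1.23 = 0.5417 kJ/s.
fathead minnows: E/h = 13.9/8.82 = 1.576 kJ/s.
1.576 > 0.5417, so adding fathead minnows raises the average — include it.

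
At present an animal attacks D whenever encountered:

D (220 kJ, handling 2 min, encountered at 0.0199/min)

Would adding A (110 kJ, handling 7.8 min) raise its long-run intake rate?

Current rate: (0.0199×220)/(1 + 0.0199×2) = 4.21 kJ/min.
A: E/h = 110/7.8 = 14.1 kJ/min.
Since 14.1 > R, including A increases the long-run rate.

Yes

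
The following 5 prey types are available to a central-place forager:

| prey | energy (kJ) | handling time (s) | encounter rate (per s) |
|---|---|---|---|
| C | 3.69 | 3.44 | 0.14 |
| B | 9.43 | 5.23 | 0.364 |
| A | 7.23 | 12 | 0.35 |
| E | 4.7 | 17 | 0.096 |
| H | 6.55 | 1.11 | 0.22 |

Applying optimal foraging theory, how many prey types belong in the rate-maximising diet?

2

Profitabilities (E/h, kJ/s): H 5.9, B 1.8, C 1.07, A 0.603, E 0.276. Add prey in this order while the next type's profitability exceeds the intake rate on those already taken.
Rate on top 1: 1.158. B: 1.8 > 1.158 → include.
Rate on top 2: 1.548. C: 1.07 < 1.548 → exclude; stop.
Optimal diet: H, B — 2 of 5 types.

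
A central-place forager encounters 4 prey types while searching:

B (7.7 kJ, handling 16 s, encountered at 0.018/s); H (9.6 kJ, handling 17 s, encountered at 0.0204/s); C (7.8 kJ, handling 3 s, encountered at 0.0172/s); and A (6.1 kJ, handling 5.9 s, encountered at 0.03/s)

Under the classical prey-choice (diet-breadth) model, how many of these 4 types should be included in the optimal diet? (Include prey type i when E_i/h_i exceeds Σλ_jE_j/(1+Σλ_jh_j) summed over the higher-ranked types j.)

4

Rank by E/h (kJ/s): C 2.6, A 1.03, H 0.565, B 0.481. Include each in turn until the next type's E/h falls below the running intake rate.
Rate on top 1: 0.1276. A: 1.03 > 0.1276 → include.
Rate on top 2: 0.2581. H: 0.565 > 0.2581 → include.
Rate on top 3: 0.3256. B: 0.481 > 0.3256 → include.
Optimal diet: C, A, H, B — 4 of 4 types.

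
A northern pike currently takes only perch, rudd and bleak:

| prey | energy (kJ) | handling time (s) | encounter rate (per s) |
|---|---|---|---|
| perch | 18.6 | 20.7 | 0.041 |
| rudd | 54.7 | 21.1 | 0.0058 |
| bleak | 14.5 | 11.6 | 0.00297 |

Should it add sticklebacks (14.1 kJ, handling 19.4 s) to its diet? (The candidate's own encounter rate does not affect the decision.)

Current rate: (0.041×18.6 + 0.0058×54.7 + 0.00297×14.5)/(1 + 0.041×20.7 + 0.0058×21.1 + 0.00297×11.6) = 0.5599 kJ/s.
Profitability of sticklebacks: 14.1/19.4 = 0.7268 kJ/s.
Since 0.7268 > R, including sticklebacks increases the long-run rate.

Yes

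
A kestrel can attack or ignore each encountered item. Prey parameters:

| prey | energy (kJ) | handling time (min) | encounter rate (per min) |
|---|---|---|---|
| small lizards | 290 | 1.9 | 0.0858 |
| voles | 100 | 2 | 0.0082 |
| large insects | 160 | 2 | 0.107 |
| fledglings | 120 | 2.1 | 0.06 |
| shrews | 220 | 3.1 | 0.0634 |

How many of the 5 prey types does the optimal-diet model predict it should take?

5

Rank by E/h (kJ/min): small lizards 153, large insects 80, shrews 71, fledglings 57.1, voles 50. Include each in turn until the next type's E/h falls below the running intake rate.
Rate on top 1: 21.39. large insects: 80 > 21.39 → include.
Rate on top 2: 30.5. shrews: 71 > 30.5 → include.
Rate on top 3: 35.56. fledglings: 57.1 > 35.56 → include.
Rate on top 4: 37.16. voles: 50 > 37.16 → include.
Optimal diet: small lizards, large insects, shrews, fledglings, voles — 5 of 5 types.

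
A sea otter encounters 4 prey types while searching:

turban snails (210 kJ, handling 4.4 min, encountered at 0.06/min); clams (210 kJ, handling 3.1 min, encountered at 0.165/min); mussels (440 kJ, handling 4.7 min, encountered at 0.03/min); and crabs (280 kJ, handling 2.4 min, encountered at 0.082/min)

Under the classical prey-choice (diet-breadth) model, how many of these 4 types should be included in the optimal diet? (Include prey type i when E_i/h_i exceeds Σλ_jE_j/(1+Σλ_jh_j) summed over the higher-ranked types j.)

E/h in descending order: crabs 117, mussels 93.6, clams 67.7, turban snails 47.7 kJ/min. The optimal diet is the largest prefix of this list for which every included type satisfies E_i/h_i > R on the types above it.
Rate on top 1: 19.18. mussels: 93.6 > 19.18 → include.
Rate on top 2: 27.03. clams: 67.7 > 27.03 → include.
Rate on top 3: 38.29. turban snails: 47.7 > 38.29 → include.
Optimal diet: crabs, mussels, clams, turban snails — 4 of 4 types.

4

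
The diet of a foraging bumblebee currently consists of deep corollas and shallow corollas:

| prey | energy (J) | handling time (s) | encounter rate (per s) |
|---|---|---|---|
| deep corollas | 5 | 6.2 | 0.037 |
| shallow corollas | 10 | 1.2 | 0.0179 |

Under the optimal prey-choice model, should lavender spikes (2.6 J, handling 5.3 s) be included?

Yes

Intake rate on the current diet: R = (0.037×5 + 0.0179×10) / (1 + 0.037×6.2 + 0.0179×1.2) = 0.364/1.251 = 0.291 J/s.
Profitability of lavender spikes: 2.6/5.3 = 0.4906 J/s.
0.4906 > 0.291, so adding lavender spikes raises the average — include it.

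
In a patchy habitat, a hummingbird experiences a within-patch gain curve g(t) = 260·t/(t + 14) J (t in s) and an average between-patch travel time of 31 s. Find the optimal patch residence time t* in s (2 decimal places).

20.83 s

Maximise g(t)/(T+t): set derivative to zero → g'(t)(T+t) = g(t).
g'(t) = 260·14/(t + 14)². Setting 260·14/(t+14)² = 260t/[(t+14)(31+t)] gives 14(31+t) = t(t+14), so t² = 14×31 = 434.
t* = √434 = 20.83 s.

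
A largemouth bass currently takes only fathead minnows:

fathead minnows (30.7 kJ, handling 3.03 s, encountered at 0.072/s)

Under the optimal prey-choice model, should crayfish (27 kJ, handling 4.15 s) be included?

Intake rate on the current diet: R = (0.072×30.7) / (1 + 0.072×3.03) = 2.21/1.218 = 1.815 kJ/s.
crayfish: E/h = 27/4.15 = 6.506 kJ/s.
6.506 > 1.815, so adding crayfish raises the average — include it.

Yes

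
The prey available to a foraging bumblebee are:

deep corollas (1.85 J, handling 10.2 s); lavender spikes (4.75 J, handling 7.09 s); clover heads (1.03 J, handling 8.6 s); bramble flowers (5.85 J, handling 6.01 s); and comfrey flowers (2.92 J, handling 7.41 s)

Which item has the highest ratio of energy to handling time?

bramble flowers

Profitability E/h (J/s): deep corollas = 1.85/10.2 = 0.181, lavender spikes = 4.75/7.09 = 0.67, clover heads = 1.03/8.6 = 0.12, bramble flowers = 5.85/6.01 = 0.973, comfrey flowers = 2.92/7.41 = 0.394.
Ranked: bramble flowers > lavender spikes > comfrey flowers > deep corollas > clover heads.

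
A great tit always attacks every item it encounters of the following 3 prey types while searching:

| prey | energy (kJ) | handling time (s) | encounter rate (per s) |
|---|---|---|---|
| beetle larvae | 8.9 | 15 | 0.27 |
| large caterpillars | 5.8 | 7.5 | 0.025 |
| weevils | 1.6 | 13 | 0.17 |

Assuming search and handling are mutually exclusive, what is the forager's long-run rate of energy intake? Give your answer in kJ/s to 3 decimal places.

R = Σλ_iE_i / (1 + Σλ_ih_i)
Numerator: 0.27×8.9 + 0.025×5.8 + 0.17×1.6 = 2.82
Denominator: 1 + 0.27×15 + 0.025×7.5 + 0.17×13 = 7.448
R = 2.82/7.448 = 0.3787 kJ/s

0.379 kJ/s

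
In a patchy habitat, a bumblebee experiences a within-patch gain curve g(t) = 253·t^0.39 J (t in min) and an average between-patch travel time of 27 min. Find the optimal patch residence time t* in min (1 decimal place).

17.3 min

Optimal t* satisfies g'(t*) = g(t*)/(T + t*).
g'(t) = 0.39·253·t^-0.61. Setting 0.39·253·t^-0.61 = 253·t^0.39/(27+t) gives 0.39(27+t) = t, so 0.61·t = 0.39×27.
t* = 0.39×27/0.61 = 17.26 min.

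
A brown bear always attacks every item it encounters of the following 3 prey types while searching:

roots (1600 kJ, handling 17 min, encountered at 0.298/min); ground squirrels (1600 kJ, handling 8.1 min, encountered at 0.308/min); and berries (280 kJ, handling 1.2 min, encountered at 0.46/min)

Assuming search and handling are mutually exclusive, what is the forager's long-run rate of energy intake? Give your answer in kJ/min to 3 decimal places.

Energy encountered per unit search time: 0.298×1600 + 0.308×1600 + 0.46×280 = 1098 kJ/min.
Handling time per unit search time: 0.298×17 + 0.308×8.1 + 0.46×1.2 = 8.113.
Rate = 1098/(1 + 8.113) = 120.5 kJ/min.

120.534 kJ/min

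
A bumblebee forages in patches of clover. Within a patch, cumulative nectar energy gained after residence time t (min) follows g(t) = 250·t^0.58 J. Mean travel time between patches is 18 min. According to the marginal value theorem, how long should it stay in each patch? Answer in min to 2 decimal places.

24.86 min

Maximise g(t)/(T+t): set derivative to zero → g'(t)(T+t) = g(t).
g'(t) = 0.58·250·t^-0.42. Setting 0.58·250·t^-0.42 = 250·t^0.58/(18+t) gives 0.58(18+t) = t, so 0.42·t = 0.58×18.
t* = 0.58×18/0.42 = 24.86 min.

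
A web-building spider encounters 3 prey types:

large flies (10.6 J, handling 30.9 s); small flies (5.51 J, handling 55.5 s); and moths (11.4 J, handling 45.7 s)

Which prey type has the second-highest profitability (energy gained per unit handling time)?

In descending order of E/h:
large flies: 10.6/30.9 = 0.343 J/s
moths: 11.4/45.7 = 0.249 J/s
small flies: 5.51/55.5 = 0.0993 J/s

moths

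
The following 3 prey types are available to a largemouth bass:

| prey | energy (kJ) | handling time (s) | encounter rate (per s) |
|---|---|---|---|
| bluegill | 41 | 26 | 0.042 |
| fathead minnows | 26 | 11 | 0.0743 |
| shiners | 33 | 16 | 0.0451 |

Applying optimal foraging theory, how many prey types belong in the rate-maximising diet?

Rank by E/h (kJ/s): fathead minnows 2.36, shiners 2.06, bluegill 1.58. Include each in turn until the next type's E/h falls below the running intake rate.
Rate on top 1: 1.063. shiners: 2.06 > 1.063 → include.
Rate on top 2: 1.347. bluegill: 1.58 > 1.347 → include.
Optimal diet: fathead minnows, shiners, bluegill — 3 of 3 types.

3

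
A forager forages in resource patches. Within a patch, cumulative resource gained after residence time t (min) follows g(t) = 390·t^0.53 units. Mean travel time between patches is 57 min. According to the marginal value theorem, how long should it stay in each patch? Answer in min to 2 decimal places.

Optimal t* satisfies g'(t*) = g(t*)/(T + t*).
g'(t) = 0.53·390·t^-0.47. Setting 0.53·390·t^-0.47 = 390·t^0.53/(57+t) gives 0.53(57+t) = t, so 0.47·t = 0.53×57.
t* = 0.53×57/0.47 = 64.28 min.

64.28 min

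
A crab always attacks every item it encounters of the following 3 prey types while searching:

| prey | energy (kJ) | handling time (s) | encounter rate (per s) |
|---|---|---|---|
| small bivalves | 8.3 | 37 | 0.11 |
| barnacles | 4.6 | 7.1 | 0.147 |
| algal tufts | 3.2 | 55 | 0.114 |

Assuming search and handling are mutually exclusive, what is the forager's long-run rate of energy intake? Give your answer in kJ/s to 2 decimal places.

0.16 kJ/s

R = (0.11×8.3 + 0.147×4.6 + 0.114×3.2) / (1 + 0.11×37 + 0.147×7.1 + 0.114×55) = 1.954/12.38 = 0.1578 kJ/s.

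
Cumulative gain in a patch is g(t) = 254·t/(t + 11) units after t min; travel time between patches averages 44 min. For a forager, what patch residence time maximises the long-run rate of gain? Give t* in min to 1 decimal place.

22.0 min

By the marginal value theorem, leave when the instantaneous gain rate g'(t) equals the habitat-wide average g(t)/(T + t).
g'(t) = 254·11/(t + 11)². Setting 254·11/(t+11)² = 254t/[(t+11)(44+t)] gives 11(44+t) = t(t+11), so t² = 11×44 = 484.
t* = √484 = 22 min.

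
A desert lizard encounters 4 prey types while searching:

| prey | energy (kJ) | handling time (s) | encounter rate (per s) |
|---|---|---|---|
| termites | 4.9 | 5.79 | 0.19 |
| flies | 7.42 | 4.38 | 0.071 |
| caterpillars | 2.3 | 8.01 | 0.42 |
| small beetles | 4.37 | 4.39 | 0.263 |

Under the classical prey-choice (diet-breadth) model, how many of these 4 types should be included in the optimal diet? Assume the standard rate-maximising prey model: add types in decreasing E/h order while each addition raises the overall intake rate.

3

Profitabilities (E/h, kJ/s): flies 1.69, small beetles 0.995, termites 0.846, caterpillars 0.287. Add prey in this order while the next type's profitability exceeds the intake rate on those already taken.
Rate on top 1: 0.4019. small beetles: 0.995 > 0.4019 → include.
Rate on top 2: 0.6798. termites: 0.846 > 0.6798 → include.
Rate on top 3: 0.7312. caterpillars: 0.287 < 0.7312 → exclude; stop.
Optimal diet: flies, small beetles, termites — 3 of 4 types.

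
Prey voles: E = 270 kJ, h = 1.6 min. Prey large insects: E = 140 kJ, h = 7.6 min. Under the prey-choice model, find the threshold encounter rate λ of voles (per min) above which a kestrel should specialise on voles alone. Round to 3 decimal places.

0.077 per min

At the threshold, the rate on voles alone equals the profitability of large insects: λ·270/(1 + λ·1.6) = 140/7.6 = 18.42.
Rearranging, λ(270 − 18.42×1.6) = 18.42, so λ = 18.42/240.5 = 0.07659 per min.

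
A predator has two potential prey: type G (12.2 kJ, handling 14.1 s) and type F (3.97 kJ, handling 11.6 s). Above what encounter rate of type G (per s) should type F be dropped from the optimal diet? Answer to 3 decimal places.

At the threshold, the rate on type G alone equals the profitability of type F: λ·12.2/(1 + λ·14.1) = 3.97/11.6 = 0.3422.
Rearranging, λ(12.2 − 0.3422×14.1) = 0.3422, so λ = 0.3422/7.374 = 0.04641 per s.

0.046 per s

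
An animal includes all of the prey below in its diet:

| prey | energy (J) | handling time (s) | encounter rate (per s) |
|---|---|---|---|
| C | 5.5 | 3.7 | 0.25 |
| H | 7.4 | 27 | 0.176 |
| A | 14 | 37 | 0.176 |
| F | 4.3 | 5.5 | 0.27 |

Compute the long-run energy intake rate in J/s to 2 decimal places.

0.43 J/s

Energy encountered per unit search time: 0.25×5.5 + 0.176×7.4 + 0.176×14 + 0.27×4.3 = 6.302 J/s.
Handling time per unit search time: 0.25×3.7 + 0.176×27 + 0.176×37 + 0.27×5.5 = 13.67.
Rate = 6.302/(1 + 13.67) = 0.4295 J/s.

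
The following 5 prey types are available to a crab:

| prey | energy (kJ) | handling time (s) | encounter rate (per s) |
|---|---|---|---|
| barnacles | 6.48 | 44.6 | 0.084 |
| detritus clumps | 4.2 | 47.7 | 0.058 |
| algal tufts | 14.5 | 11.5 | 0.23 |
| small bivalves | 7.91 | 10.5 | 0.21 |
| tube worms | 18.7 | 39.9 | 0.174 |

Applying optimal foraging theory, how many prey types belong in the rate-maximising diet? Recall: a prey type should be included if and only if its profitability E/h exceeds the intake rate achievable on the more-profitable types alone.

Rank by E/h (kJ/s): algal tufts 1.26, small bivalves 0.753, tube worms 0.469, barnacles 0.145, detritus clumps 0.0881. Include each in turn until the next type's E/h falls below the running intake rate.
Rate on top 1: 0.915. small bivalves: 0.753 < 0.915 → exclude; stop.
Optimal diet: algal tufts — 1 of 5 types.

1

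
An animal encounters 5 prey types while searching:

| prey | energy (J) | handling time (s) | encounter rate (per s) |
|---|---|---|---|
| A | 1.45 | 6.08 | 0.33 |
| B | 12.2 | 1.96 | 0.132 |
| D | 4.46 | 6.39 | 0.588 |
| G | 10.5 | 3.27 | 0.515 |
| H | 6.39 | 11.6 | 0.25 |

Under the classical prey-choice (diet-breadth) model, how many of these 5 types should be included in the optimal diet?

Rank by E/h (J/s): B 6.22, G 3.21, D 0.698, H 0.551, A 0.238. Include each in turn until the next type's E/h falls below the running intake rate.
Rate on top 1: 1.279. G: 3.21 > 1.279 → include.
Rate on top 2: 2.385. D: 0.698 < 2.385 → exclude; stop.
Optimal diet: B, G — 2 of 5 types.

2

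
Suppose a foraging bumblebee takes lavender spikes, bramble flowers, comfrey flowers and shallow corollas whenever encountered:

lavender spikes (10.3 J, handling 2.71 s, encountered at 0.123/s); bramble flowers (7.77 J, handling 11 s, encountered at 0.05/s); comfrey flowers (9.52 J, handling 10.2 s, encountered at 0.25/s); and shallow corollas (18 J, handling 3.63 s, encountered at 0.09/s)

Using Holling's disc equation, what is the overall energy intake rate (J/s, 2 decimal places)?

1.19 J/s

Energy encountered per unit search time: 0.123×10.3 + 0.05×7.77 + 0.25×9.52 + 0.09×18 = 5.655 J/s.
Handling time per unit search time: 0.123×2.71 + 0.05×11 + 0.25×10.2 + 0.09×3.63 = 3.76.
Rate = 5.655/(1 + 3.76) = 1.188 J/s.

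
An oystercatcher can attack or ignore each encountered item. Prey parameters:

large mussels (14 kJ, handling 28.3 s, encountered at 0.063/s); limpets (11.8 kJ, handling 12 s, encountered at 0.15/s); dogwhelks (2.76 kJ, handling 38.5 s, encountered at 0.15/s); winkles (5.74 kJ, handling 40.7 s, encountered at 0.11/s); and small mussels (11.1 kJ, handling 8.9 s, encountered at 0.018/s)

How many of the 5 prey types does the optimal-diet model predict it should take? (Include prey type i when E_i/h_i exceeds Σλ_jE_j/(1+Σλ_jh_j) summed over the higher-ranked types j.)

Rank by E/h (kJ/s): small mussels 1.25, limpets 0.983, large mussels 0.495, winkles 0.141, dogwhelks 0.0717. Include each in turn until the next type's E/h falls below the running intake rate.
Rate on top 1: 0.1722. limpets: 0.983 > 0.1722 → include.
Rate on top 2: 0.6654. large mussels: 0.495 < 0.6654 → exclude; stop.
Optimal diet: small mussels, limpets — 2 of 5 types.

2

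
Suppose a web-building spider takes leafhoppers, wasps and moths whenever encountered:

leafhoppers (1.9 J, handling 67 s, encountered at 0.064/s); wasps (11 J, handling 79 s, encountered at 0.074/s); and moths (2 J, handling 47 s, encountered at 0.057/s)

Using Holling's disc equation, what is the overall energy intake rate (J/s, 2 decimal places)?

R = Σλ_iE_i / (1 + Σλ_ih_i)
Numerator: 0.064×1.9 + 0.074×11 + 0.057×2 = 1.05
Denominator: 1 + 0.064×67 + 0.074×79 + 0.057×47 = 13.81
R = 1.05/13.81 = 0.07599 J/s

0.08 J/s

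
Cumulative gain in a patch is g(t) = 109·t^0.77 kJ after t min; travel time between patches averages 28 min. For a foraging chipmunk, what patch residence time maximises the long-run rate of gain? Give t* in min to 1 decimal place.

93.7 min

Maximise g(t)/(T+t): set derivative to zero → g'(t)(T+t) = g(t).
g'(t) = 0.77·109·t^-0.23. Setting 0.77·109·t^-0.23 = 109·t^0.77/(28+t) gives 0.77(28+t) = t, so 0.23·t = 0.77×28.
t* = 0.77×28/0.23 = 93.74 min.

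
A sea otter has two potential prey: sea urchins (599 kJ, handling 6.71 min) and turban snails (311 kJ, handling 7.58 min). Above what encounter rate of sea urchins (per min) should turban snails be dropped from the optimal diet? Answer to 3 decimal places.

At the threshold, the rate on sea urchins alone equals the profitability of turban snails: λ·599/(1 + λ·6.71) = 311/7.58 = 41.03.
Rearranging, λ(599 − 41.03×6.71) = 41.03, so λ = 41.03/323.7 = 0.1268 per min.

0.127 per min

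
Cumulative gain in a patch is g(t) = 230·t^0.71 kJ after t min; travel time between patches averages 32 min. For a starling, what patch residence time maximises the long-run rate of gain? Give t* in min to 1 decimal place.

78.3 min

By the marginal value theorem, leave when the instantaneous gain rate g'(t) equals the habitat-wide average g(t)/(T + t).
g'(t) = 0.71·230·t^-0.29. Setting 0.71·230·t^-0.29 = 230·t^0.71/(32+t) gives 0.71(32+t) = t, so 0.29·t = 0.71×32.
t* = 0.71×32/0.29 = 78.34 min.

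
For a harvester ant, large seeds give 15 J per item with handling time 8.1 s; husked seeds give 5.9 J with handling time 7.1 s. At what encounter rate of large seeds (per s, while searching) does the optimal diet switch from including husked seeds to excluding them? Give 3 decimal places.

At the threshold, the rate on large seeds alone equals the profitability of husked seeds: λ·15/(1 + λ·8.1) = 5.9/7.1 = 0.831.
Rearranging, λ(15 − 0.831×8.1) = 0.831, so λ = 0.831/8.269 = 0.1005 per s.

0.100 per s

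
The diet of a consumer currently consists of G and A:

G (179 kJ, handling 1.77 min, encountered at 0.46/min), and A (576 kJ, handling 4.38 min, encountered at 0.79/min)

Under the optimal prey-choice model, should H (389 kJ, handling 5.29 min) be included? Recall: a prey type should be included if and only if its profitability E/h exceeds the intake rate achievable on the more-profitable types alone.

No

Intake rate on the current diet: R = (0.46×179 + 0.79×576) / (1 + 0.46×1.77 + 0.79×4.38) = 537.4/5.274 = 101.9 kJ/min.
Profitability of H: 389/5.29 = 73.53 kJ/min.
Since 73.53 < R, time spent handling H is better spent searching.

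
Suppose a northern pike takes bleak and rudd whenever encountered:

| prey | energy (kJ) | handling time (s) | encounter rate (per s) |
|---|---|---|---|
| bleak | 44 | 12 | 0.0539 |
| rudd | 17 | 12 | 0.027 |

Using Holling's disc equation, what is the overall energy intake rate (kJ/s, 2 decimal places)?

R = Σλ_iE_i / (1 + Σλ_ih_i)
Numerator: 0.0539×44 + 0.027×17 = 2.831
Denominator: 1 + 0.0539×12 + 0.027×12 = 1.971
R = 2.831/1.971 = 1.436 kJ/s

1.44 kJ/s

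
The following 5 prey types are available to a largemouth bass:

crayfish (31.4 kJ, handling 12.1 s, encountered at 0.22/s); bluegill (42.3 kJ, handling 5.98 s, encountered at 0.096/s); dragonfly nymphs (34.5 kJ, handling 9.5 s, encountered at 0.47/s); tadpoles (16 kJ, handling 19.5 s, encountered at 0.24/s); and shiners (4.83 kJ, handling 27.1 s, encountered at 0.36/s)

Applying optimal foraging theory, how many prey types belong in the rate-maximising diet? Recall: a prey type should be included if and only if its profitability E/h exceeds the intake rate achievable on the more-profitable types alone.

E/h in descending order: bluegill 7.07, dragonfly nymphs 3.63, crayfish 2.6, tadpoles 0.821, shiners 0.178 kJ/s. The optimal diet is the largest prefix of this list for which every included type satisfies E_i/h_i > R on the types above it.
Rate on top 1: 2.58. dragonfly nymphs: 3.63 > 2.58 → include.
Rate on top 2: 3.357. crayfish: 2.6 < 3.357 → exclude; stop.
Optimal diet: bluegill, dragonfly nymphs — 2 of 5 types.

2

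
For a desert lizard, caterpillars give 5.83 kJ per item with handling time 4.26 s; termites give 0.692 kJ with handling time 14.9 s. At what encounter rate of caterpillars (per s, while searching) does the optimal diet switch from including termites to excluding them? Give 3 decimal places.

0.008 per s

At the threshold, the rate on caterpillars alone equals the profitability of termites: λ·5.83/(1 + λ·4.26) = 0.692/14.9 = 0.04644.
Rearranging, λ(5.83 − 0.04644×4.26) = 0.04644, so λ = 0.04644/5.632 = 0.008246 per s.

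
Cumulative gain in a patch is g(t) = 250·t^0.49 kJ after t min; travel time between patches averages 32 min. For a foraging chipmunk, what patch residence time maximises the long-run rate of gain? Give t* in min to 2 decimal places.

30.75 min

Optimal t* satisfies g'(t*) = g(t*)/(T + t*).
g'(t) = 0.49·250·t^-0.51. Setting 0.49·250·t^-0.51 = 250·t^0.49/(32+t) gives 0.49(32+t) = t, so 0.51·t = 0.49×32.
t* = 0.49×32/0.51 = 30.75 min.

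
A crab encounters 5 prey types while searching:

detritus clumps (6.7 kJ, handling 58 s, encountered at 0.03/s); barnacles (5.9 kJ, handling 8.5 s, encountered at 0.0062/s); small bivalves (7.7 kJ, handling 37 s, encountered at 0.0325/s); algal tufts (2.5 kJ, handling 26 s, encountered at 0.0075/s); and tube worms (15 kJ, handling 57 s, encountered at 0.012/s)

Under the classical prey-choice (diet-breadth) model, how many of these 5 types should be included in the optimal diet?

3

E/h in descending order: barnacles 0.694, tube worms 0.263, small bivalves 0.208, detritus clumps 0.116, algal tufts 0.0962 kJ/s. The optimal diet is the largest prefix of this list for which every included type satisfies E_i/h_i > R on the types above it.
Rate on top 1: 0.03475. tube worms: 0.263 > 0.03475 → include.
Rate on top 2: 0.1247. small bivalves: 0.208 > 0.1247 → include.
Rate on top 3: 0.1588. detritus clumps: 0.116 < 0.1588 → exclude; stop.
Optimal diet: barnacles, tube worms, small bivalves — 3 of 5 types.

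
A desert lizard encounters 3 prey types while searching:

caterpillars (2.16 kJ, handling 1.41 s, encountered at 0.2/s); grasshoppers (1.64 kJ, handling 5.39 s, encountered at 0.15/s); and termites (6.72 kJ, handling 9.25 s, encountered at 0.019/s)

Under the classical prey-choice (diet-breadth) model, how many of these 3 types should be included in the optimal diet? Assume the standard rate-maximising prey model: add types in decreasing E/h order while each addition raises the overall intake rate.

2

E/h in descending order: caterpillars 1.53, termites 0.726, grasshoppers 0.304 kJ/s. The optimal diet is the largest prefix of this list for which every included type satisfies E_i/h_i > R on the types above it.
Rate on top 1: 0.337. termites: 0.726 > 0.337 → include.
Rate on top 2: 0.3839. grasshoppers: 0.304 < 0.3839 → exclude; stop.
Optimal diet: caterpillars, termites — 2 of 3 types.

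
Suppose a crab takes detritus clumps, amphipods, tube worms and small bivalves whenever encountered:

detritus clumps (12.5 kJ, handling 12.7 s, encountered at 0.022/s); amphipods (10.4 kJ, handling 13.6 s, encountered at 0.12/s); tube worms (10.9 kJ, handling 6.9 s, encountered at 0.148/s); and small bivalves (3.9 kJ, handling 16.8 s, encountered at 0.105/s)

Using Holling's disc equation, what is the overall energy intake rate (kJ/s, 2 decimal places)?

R = Σλ_iE_i / (1 + Σλ_ih_i)
Numerator: 0.022×12.5 + 0.12×10.4 + 0.148×10.9 + 0.105×3.9 = 3.546
Denominator: 1 + 0.022×12.7 + 0.12×13.6 + 0.148×6.9 + 0.105×16.8 = 5.697
R = 3.546/5.697 = 0.6224 kJ/s

0.62 kJ/s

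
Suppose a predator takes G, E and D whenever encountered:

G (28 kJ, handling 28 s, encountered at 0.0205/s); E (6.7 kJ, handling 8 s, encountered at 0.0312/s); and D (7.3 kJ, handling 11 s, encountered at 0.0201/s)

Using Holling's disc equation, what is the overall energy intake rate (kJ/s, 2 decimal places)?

0.45 kJ/s

R = (0.0205×28 + 0.0312×6.7 + 0.0201×7.3) / (1 + 0.0205×28 + 0.0312×8 + 0.0201×11) = 0.9298/2.045 = 0.4547 kJ/s.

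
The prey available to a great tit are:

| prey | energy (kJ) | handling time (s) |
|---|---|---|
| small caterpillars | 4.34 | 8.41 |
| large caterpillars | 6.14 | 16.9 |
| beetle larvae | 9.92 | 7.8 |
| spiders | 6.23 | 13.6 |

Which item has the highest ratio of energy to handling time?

In descending order of E/h:
beetle larvae: 9.92/7.8 = 1.27 kJ/s
small caterpillars: 4.34/8.41 = 0.516 kJ/s
spiders: 6.23/13.6 = 0.458 kJ/s
large caterpillars: 6.14/16.9 = 0.363 kJ/s

beetle larvae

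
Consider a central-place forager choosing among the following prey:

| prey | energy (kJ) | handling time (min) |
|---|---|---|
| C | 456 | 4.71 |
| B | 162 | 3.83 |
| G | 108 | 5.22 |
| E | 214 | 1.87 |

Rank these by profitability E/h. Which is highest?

E

Profitability E/h (kJ/min): C = 456/4.71 = 96.8, B = 162/3.83 = 42.3, G = 108/5.22 = 20.7, E = 214/1.87 = 114.
Ranked: E > C > B > G.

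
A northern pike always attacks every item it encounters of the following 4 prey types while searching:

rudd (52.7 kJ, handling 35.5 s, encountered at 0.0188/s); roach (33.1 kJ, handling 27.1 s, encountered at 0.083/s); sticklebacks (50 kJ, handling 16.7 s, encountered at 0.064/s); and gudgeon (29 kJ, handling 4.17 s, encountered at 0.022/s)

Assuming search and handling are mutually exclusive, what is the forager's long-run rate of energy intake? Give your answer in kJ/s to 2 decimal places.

1.49 kJ/s

Energy encountered per unit search time: 0.0188×52.7 + 0.083×33.1 + 0.064×50 + 0.022×29 = 7.576 kJ/s.
Handling time per unit search time: 0.0188×35.5 + 0.083×27.1 + 0.064×16.7 + 0.022×4.17 = 4.077.
Rate = 7.576/(1 + 4.077) = 1.492 kJ/s.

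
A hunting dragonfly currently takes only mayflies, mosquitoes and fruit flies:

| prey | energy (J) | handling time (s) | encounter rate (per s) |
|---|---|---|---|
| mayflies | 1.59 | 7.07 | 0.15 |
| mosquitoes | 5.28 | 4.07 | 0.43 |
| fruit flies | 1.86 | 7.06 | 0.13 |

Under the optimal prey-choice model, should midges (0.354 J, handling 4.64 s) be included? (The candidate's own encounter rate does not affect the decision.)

No

Intake rate on the current diet: R = (0.15×1.59 + 0.43×5.28 + 0.13×1.86) / (1 + 0.15×7.07 + 0.43×4.07 + 0.13×7.06) = 2.751/4.728 = 0.5817 J/s.
midges: E/h = 0.354/4.64 = 0.07629 J/s.
0.07629 < 0.5817, so adding midges would lower the average — exclude it.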